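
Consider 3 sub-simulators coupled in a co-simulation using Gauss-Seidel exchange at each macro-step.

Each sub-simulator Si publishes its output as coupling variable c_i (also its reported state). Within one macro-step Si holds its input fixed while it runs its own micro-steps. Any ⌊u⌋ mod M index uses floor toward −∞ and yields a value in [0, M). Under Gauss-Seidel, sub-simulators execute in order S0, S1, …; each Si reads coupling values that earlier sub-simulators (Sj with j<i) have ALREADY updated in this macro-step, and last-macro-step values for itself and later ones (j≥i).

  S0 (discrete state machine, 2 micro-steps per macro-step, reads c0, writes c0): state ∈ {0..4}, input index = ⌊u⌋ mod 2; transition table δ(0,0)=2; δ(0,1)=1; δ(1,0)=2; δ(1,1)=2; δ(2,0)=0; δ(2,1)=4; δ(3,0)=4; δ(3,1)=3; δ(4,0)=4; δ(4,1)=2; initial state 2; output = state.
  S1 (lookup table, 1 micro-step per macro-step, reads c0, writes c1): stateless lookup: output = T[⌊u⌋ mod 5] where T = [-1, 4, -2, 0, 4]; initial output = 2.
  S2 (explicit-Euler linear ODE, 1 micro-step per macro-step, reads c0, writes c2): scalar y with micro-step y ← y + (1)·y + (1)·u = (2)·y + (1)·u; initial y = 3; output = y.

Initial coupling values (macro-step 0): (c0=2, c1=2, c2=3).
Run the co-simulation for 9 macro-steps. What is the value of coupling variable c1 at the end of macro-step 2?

macro 1: S0 reads c0=2 → after 2×micro: 2; S1 reads c0=2 → after 1×micro: -2; S2 reads c0=2 → after 1×micro: 8 ⇒ (c0=2, c1=-2, c2=8)
macro 2: S0 reads c0=2 → after 2×micro: 2; S1 reads c0=2 → after 1×micro: -2; S2 reads c0=2 → after 1×micro: 18 ⇒ (c0=2, c1=-2, c2=18)
macro 3: S0 reads c0=2 → after 2×micro: 2; S1 reads c0=2 → after 1×micro: -2; S2 reads c0=2 → after 1×micro: 38 ⇒ (c0=2, c1=-2, c2=38)
macro 4: S0 reads c0=2 → after 2×micro: 2; S1 reads c0=2 → after 1×micro: -2; S2 reads c0=2 → after 1×micro: 78 ⇒ (c0=2, c1=-2, c2=78)
macro 5: S0 reads c0=2 → after 2×micro: 2; S1 reads c0=2 → after 1×micro: -2; S2 reads c0=2 → after 1×micro: 158 ⇒ (c0=2, c1=-2, c2=158)
macro 6: S0 reads c0=2 → after 2×micro: 2; S1 reads c0=2 → after 1×micro: -2; S2 reads c0=2 → after 1×micro: 318 ⇒ (c0=2, c1=-2, c2=318)
macro 7: S0 reads c0=2 → after 2×micro: 2; S1 reads c0=2 → after 1×micro: -2; S2 reads c0=2 → after 1×micro: 638 ⇒ (c0=2, c1=-2, c2=638)
macro 8: S0 reads c0=2 → after 2×micro: 2; S1 reads c0=2 → after 1×micro: -2; S2 reads c0=2 → after 1×micro: 1278 ⇒ (c0=2, c1=-2, c2=1278)
macro 9: S0 reads c0=2 → after 2×micro: 2; S1 reads c0=2 → after 1×micro: -2; S2 reads c0=2 → after 1×micro: 2558 ⇒ (c0=2, c1=-2, c2=2558)

c1 at macro-step 2 = -2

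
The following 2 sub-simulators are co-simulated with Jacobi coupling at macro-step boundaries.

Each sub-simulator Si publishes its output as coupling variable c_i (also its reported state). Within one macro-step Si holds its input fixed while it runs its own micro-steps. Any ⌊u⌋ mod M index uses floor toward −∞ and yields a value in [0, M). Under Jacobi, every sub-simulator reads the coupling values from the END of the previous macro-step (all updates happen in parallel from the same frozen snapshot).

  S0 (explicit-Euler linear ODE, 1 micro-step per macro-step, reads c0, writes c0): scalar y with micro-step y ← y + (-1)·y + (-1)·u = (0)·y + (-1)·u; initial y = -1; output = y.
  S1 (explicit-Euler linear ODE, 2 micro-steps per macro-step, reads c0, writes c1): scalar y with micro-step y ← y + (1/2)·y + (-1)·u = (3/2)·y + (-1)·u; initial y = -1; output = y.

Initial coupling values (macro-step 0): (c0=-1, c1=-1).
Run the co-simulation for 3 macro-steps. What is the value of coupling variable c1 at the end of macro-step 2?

macro 1: S0 reads c0=-1 → after 1×micro: 1; S1 reads c0=-1 → after 2×micro: 1/4 ⇒ (c0=1, c1=1/4)
macro 2: S0 reads c0=1 → after 1×micro: -1; S1 reads c0=1 → after 2×micro: -31/16 ⇒ (c0=-1, c1=-31/16)
macro 3: S0 reads c0=-1 → after 1×micro: 1; S1 reads c0=-1 → after 2×micro: -119/64 ⇒ (c0=1, c1=-119/64)

c1 at macro-step 2 = -31/16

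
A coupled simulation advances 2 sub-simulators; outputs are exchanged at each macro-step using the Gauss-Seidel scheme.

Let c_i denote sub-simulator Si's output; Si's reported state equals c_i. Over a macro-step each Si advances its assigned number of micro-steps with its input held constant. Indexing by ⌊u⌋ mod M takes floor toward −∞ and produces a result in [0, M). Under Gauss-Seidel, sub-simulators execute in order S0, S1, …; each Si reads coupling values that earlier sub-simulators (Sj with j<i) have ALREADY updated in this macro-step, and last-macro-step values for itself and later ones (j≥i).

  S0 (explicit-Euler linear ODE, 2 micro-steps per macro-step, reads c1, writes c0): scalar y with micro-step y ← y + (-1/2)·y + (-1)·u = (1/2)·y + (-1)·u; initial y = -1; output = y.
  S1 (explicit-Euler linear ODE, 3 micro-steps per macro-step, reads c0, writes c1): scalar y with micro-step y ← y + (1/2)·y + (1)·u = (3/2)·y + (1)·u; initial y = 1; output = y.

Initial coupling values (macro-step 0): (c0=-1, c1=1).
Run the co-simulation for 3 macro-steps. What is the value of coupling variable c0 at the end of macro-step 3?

macro 1: S0 reads c1=1 → after 2×micro: -7/4; S1 reads c0=-7/4 → after 3×micro: -79/16 ⇒ (c0=-7/4, c1=-79/16)
macro 2: S0 reads c1=-79/16 → after 2×micro: 223/32; S1 reads c0=223/32 → after 3×micro: 263/16 ⇒ (c0=223/32, c1=263/16)
macro 3: S0 reads c1=263/16 → after 2×micro: -2933/128; S1 reads c0=-2933/128 → after 3×micro: -27323/512 ⇒ (c0=-2933/128, c1=-27323/512)

c0 at macro-step 3 = -2933/128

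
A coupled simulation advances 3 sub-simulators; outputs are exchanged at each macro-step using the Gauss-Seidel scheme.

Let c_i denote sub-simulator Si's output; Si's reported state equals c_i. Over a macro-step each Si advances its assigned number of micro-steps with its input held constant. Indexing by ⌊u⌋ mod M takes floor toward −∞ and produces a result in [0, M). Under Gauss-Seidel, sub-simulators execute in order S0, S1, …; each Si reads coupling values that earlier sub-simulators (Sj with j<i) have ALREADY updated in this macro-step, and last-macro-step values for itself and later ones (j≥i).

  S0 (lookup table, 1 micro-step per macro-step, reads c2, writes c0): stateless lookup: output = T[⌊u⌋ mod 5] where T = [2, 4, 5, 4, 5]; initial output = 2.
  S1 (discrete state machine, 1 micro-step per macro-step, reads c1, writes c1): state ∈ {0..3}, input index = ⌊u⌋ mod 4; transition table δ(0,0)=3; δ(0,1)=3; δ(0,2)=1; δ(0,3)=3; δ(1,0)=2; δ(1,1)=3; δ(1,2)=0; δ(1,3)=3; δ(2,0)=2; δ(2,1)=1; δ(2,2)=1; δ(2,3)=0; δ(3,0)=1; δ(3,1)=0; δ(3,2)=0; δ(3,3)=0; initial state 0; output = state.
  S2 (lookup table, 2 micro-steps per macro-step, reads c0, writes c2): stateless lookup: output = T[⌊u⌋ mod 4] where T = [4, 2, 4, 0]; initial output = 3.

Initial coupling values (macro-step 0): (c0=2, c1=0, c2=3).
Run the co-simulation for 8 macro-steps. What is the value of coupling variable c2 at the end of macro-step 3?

macro 1: S0 reads c2=3 → after 1×micro: 4; S1 reads c1=0 → after 1×micro: 3; S2 reads c0=4 → after 2×micro: 4 ⇒ (c0=4, c1=3, c2=4)
macro 2: S0 reads c2=4 → after 1×micro: 5; S1 reads c1=3 → after 1×micro: 0; S2 reads c0=5 → after 2×micro: 2 ⇒ (c0=5, c1=0, c2=2)
macro 3: S0 reads c2=2 → after 1×micro: 5; S1 reads c1=0 → after 1×micro: 3; S2 reads c0=5 → after 2×micro: 2 ⇒ (c0=5, c1=3, c2=2)
macro 4: S0 reads c2=2 → after 1×micro: 5; S1 reads c1=3 → after 1×micro: 0; S2 reads c0=5 → after 2×micro: 2 ⇒ (c0=5, c1=0, c2=2)
macro 5: S0 reads c2=2 → after 1×micro: 5; S1 reads c1=0 → after 1×micro: 3; S2 reads c0=5 → after 2×micro: 2 ⇒ (c0=5, c1=3, c2=2)
macro 6: S0 reads c2=2 → after 1×micro: 5; S1 reads c1=3 → after 1×micro: 0; S2 reads c0=5 → after 2×micro: 2 ⇒ (c0=5, c1=0, c2=2)
macro 7: S0 reads c2=2 → after 1×micro: 5; S1 reads c1=0 → after 1×micro: 3; S2 reads c0=5 → after 2×micro: 2 ⇒ (c0=5, c1=3, c2=2)
macro 8: S0 reads c2=2 → after 1×micro: 5; S1 reads c1=3 → after 1×micro: 0; S2 reads c0=5 → after 2×micro: 2 ⇒ (c0=5, c1=0, c2=2)

c2 at macro-step 3 = 2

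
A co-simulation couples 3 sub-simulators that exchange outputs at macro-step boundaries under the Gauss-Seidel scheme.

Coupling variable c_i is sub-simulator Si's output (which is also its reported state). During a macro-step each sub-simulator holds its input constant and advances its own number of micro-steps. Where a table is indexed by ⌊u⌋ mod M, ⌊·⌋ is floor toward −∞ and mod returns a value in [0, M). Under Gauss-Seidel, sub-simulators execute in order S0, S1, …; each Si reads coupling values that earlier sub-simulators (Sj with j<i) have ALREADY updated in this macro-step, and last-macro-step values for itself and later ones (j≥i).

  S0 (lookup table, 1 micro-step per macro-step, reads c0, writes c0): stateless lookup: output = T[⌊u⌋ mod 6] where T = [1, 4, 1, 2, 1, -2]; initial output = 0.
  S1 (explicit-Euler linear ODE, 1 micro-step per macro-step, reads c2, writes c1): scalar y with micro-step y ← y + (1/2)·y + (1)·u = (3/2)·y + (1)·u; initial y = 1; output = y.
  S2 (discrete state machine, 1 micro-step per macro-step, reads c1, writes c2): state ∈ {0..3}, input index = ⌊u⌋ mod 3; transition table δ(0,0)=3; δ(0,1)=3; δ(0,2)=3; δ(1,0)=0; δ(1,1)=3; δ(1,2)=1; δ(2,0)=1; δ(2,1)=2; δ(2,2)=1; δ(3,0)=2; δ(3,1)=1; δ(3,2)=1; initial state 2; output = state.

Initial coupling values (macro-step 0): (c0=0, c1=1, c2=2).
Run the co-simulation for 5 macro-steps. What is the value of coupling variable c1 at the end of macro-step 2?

c1 at macro-step 2 = 25/4

macro 1: S0 reads c0=0 → after 1×micro: 1; S1 reads c2=2 → after 1×micro: 7/2; S2 reads c1=7/2 → after 1×micro: 1 ⇒ (c0=1, c1=7/2, c2=1)
macro 2: S0 reads c0=1 → after 1×micro: 4; S1 reads c2=1 → after 1×micro: 25/4; S2 reads c1=25/4 → after 1×micro: 0 ⇒ (c0=4, c1=25/4, c2=0)
macro 3: S0 reads c0=4 → after 1×micro: 1; S1 reads c2=0 → after 1×micro: 75/8; S2 reads c1=75/8 → after 1×micro: 3 ⇒ (c0=1, c1=75/8, c2=3)
macro 4: S0 reads c0=1 → after 1×micro: 4; S1 reads c2=3 → after 1×micro: 273/16; S2 reads c1=273/16 → after 1×micro: 1 ⇒ (c0=4, c1=273/16, c2=1)
macro 5: S0 reads c0=4 → after 1×micro: 1; S1 reads c2=1 → after 1×micro: 851/32; S2 reads c1=851/32 → after 1×micro: 1 ⇒ (c0=1, c1=851/32, c2=1)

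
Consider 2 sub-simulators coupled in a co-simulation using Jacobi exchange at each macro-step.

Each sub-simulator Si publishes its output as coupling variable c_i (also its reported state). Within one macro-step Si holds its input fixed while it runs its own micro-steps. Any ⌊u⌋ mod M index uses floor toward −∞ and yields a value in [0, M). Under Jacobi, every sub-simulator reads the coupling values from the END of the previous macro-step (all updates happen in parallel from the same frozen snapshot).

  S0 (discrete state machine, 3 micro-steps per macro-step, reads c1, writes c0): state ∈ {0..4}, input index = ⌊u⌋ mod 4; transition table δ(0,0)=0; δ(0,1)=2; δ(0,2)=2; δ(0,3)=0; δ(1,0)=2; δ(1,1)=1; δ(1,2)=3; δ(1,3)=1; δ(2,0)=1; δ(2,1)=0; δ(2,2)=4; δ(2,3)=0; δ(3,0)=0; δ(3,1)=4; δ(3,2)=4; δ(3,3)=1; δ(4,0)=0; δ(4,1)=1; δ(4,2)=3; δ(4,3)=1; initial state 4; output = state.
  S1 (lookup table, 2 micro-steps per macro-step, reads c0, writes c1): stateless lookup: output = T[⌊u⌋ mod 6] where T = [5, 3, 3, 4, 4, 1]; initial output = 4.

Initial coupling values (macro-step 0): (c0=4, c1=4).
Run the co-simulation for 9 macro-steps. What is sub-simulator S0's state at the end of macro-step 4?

macro 1: S0 reads c1=4 → after 3×micro: 0; S1 reads c0=4 → after 2×micro: 4 ⇒ (c0=0, c1=4)
macro 2: S0 reads c1=4 → after 3×micro: 0; S1 reads c0=0 → after 2×micro: 5 ⇒ (c0=0, c1=5)
macro 3: S0 reads c1=5 → after 3×micro: 2; S1 reads c0=0 → after 2×micro: 5 ⇒ (c0=2, c1=5)
macro 4: S0 reads c1=5 → after 3×micro: 0; S1 reads c0=2 → after 2×micro: 3 ⇒ (c0=0, c1=3)
macro 5: S0 reads c1=3 → after 3×micro: 0; S1 reads c0=0 → after 2×micro: 5 ⇒ (c0=0, c1=5)
macro 6: S0 reads c1=5 → after 3×micro: 2; S1 reads c0=0 → after 2×micro: 5 ⇒ (c0=2, c1=5)
macro 7: S0 reads c1=5 → after 3×micro: 0; S1 reads c0=2 → after 2×micro: 3 ⇒ (c0=0, c1=3)
macro 8: S0 reads c1=3 → after 3×micro: 0; S1 reads c0=0 → after 2×micro: 5 ⇒ (c0=0, c1=5)
macro 9: S0 reads c1=5 → after 3×micro: 2; S1 reads c0=0 → after 2×micro: 5 ⇒ (c0=2, c1=5)

S0 state at macro-step 4 = 0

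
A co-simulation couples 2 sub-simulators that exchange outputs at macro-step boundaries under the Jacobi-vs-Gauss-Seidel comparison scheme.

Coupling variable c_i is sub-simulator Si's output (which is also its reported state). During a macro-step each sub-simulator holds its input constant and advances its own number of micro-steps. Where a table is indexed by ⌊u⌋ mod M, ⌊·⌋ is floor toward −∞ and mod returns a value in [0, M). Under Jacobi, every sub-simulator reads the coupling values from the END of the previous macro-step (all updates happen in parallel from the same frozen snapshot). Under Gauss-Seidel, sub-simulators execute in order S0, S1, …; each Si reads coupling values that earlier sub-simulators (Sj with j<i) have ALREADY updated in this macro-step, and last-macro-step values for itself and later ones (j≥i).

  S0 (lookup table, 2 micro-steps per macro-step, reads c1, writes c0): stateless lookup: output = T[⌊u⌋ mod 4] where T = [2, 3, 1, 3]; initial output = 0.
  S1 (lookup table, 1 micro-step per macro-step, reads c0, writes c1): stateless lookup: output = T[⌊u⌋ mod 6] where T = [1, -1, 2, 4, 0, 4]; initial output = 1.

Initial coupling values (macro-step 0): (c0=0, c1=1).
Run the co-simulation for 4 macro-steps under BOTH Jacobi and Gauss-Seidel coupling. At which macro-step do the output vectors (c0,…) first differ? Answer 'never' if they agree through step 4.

first divergence at macro-step: 1

[Jacobi] macro 1: S0 reads c1=1 → after 2×micro: 3; S1 reads c0=0 → after 1×micro: 1 ⇒ (c0=3, c1=1)
[Jacobi] macro 2: S0 reads c1=1 → after 2×micro: 3; S1 reads c0=3 → after 1×micro: 4 ⇒ (c0=3, c1=4)
[Jacobi] macro 3: S0 reads c1=4 → after 2×micro: 2; S1 reads c0=3 → after 1×micro: 4 ⇒ (c0=2, c1=4)
[Jacobi] macro 4: S0 reads c1=4 → after 2×micro: 2; S1 reads c0=2 → after 1×micro: 2 ⇒ (c0=2, c1=2)
[Gauss-Seidel] macro 1: S0 reads c1=1 → after 2×micro: 3; S1 reads c0=3 → after 1×micro: 4 ⇒ (c0=3, c1=4)
[Gauss-Seidel] macro 2: S0 reads c1=4 → after 2×micro: 2; S1 reads c0=2 → after 1×micro: 2 ⇒ (c0=2, c1=2)
[Gauss-Seidel] macro 3: S0 reads c1=2 → after 2×micro: 1; S1 reads c0=1 → after 1×micro: -1 ⇒ (c0=1, c1=-1)
[Gauss-Seidel] macro 4: S0 reads c1=-1 → after 2×micro: 3; S1 reads c0=3 → after 1×micro: 4 ⇒ (c0=3, c1=4)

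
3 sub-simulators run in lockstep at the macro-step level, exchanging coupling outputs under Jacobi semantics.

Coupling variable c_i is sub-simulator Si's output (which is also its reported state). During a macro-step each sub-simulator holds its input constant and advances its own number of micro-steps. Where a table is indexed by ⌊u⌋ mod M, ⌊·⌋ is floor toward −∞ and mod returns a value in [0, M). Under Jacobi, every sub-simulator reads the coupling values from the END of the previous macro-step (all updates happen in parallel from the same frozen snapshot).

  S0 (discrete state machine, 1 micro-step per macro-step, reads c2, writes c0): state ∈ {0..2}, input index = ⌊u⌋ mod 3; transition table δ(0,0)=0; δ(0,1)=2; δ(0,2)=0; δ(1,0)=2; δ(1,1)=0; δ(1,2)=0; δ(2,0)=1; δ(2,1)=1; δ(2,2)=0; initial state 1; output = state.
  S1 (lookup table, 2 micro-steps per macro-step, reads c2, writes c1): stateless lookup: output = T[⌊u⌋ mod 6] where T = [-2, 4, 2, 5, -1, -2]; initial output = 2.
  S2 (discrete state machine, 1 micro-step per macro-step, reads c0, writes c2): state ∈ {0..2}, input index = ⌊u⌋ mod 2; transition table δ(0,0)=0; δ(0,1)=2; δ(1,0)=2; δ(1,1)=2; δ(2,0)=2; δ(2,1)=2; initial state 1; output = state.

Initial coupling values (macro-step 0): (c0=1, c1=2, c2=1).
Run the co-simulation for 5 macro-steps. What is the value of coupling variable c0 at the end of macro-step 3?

macro 1: S0 reads c2=1 → after 1×micro: 0; S1 reads c2=1 → after 2×micro: 4; S2 reads c0=1 → after 1×micro: 2 ⇒ (c0=0, c1=4, c2=2)
macro 2: S0 reads c2=2 → after 1×micro: 0; S1 reads c2=2 → after 2×micro: 2; S2 reads c0=0 → after 1×micro: 2 ⇒ (c0=0, c1=2, c2=2)
macro 3: S0 reads c2=2 → after 1×micro: 0; S1 reads c2=2 → after 2×micro: 2; S2 reads c0=0 → after 1×micro: 2 ⇒ (c0=0, c1=2, c2=2)
macro 4: S0 reads c2=2 → after 1×micro: 0; S1 reads c2=2 → after 2×micro: 2; S2 reads c0=0 → after 1×micro: 2 ⇒ (c0=0, c1=2, c2=2)
macro 5: S0 reads c2=2 → after 1×micro: 0; S1 reads c2=2 → after 2×micro: 2; S2 reads c0=0 → after 1×micro: 2 ⇒ (c0=0, c1=2, c2=2)

c0 at macro-step 3 = 0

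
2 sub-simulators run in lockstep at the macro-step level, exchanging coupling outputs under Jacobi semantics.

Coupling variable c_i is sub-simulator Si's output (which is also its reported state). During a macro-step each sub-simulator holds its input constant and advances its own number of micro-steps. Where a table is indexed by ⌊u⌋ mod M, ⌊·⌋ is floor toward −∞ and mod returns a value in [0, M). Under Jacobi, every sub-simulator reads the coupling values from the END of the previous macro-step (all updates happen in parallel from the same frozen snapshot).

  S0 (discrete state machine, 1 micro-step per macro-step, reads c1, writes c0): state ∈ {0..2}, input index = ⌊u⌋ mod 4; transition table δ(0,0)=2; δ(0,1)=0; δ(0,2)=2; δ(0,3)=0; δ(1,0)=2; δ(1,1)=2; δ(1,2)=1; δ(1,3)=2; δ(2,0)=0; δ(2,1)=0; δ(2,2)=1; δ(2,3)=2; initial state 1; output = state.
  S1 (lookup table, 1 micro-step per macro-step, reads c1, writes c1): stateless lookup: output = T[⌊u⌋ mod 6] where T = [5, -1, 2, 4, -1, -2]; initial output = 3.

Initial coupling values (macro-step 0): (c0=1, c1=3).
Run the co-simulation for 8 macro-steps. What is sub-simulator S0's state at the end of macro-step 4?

macro 1: S0 reads c1=3 → after 1×micro: 2; S1 reads c1=3 → after 1×micro: 4 ⇒ (c0=2, c1=4)
macro 2: S0 reads c1=4 → after 1×micro: 0; S1 reads c1=4 → after 1×micro: -1 ⇒ (c0=0, c1=-1)
macro 3: S0 reads c1=-1 → after 1×micro: 0; S1 reads c1=-1 → after 1×micro: -2 ⇒ (c0=0, c1=-2)
macro 4: S0 reads c1=-2 → after 1×micro: 2; S1 reads c1=-2 → after 1×micro: -1 ⇒ (c0=2, c1=-1)
macro 5: S0 reads c1=-1 → after 1×micro: 2; S1 reads c1=-1 → after 1×micro: -2 ⇒ (c0=2, c1=-2)
macro 6: S0 reads c1=-2 → after 1×micro: 1; S1 reads c1=-2 → after 1×micro: -1 ⇒ (c0=1, c1=-1)
macro 7: S0 reads c1=-1 → after 1×micro: 2; S1 reads c1=-1 → after 1×micro: -2 ⇒ (c0=2, c1=-2)
macro 8: S0 reads c1=-2 → after 1×micro: 1; S1 reads c1=-2 → after 1×micro: -1 ⇒ (c0=1, c1=-1)

S0 state at macro-step 4 = 2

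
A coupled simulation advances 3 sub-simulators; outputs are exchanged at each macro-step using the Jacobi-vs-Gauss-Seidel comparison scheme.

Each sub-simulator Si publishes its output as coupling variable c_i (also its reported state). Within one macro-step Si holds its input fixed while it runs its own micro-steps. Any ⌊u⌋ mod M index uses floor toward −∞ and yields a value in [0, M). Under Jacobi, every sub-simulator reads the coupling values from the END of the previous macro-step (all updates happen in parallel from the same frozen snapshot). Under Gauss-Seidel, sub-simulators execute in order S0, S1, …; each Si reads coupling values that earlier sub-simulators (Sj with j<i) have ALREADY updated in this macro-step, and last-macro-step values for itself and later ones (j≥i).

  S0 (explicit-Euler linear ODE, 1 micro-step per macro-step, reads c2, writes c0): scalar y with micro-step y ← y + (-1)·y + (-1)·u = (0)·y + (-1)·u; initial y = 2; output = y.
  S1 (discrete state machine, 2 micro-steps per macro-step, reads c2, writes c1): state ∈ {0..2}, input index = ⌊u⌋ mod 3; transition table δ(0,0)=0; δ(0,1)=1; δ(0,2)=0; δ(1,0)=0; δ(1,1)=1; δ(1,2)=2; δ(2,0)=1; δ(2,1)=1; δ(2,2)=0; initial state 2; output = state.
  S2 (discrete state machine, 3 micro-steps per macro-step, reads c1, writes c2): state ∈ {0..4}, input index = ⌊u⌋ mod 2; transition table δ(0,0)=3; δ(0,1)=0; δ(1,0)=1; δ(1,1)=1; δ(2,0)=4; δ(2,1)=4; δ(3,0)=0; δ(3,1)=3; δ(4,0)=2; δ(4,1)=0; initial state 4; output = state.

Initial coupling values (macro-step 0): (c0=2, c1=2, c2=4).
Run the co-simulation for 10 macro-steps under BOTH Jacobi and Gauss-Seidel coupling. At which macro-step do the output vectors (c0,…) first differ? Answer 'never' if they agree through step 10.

first divergence at macro-step: 1

[Jacobi] macro 1: S0 reads c2=4 → after 1×micro: -4; S1 reads c2=4 → after 2×micro: 1; S2 reads c1=2 → after 3×micro: 2 ⇒ (c0=-4, c1=1, c2=2)
[Jacobi] macro 2: S0 reads c2=2 → after 1×micro: -2; S1 reads c2=2 → after 2×micro: 0; S2 reads c1=1 → after 3×micro: 0 ⇒ (c0=-2, c1=0, c2=0)
[Jacobi] macro 3: S0 reads c2=0 → after 1×micro: 0; S1 reads c2=0 → after 2×micro: 0; S2 reads c1=0 → after 3×micro: 3 ⇒ (c0=0, c1=0, c2=3)
[Jacobi] macro 4: S0 reads c2=3 → after 1×micro: -3; S1 reads c2=3 → after 2×micro: 0; S2 reads c1=0 → after 3×micro: 0 ⇒ (c0=-3, c1=0, c2=0)
[Jacobi] macro 5: S0 reads c2=0 → after 1×micro: 0; S1 reads c2=0 → after 2×micro: 0; S2 reads c1=0 → after 3×micro: 3 ⇒ (c0=0, c1=0, c2=3)
[Jacobi] macro 6: S0 reads c2=3 → after 1×micro: -3; S1 reads c2=3 → after 2×micro: 0; S2 reads c1=0 → after 3×micro: 0 ⇒ (c0=-3, c1=0, c2=0)
[Jacobi] macro 7: S0 reads c2=0 → after 1×micro: 0; S1 reads c2=0 → after 2×micro: 0; S2 reads c1=0 → after 3×micro: 3 ⇒ (c0=0, c1=0, c2=3)
[Jacobi] macro 8: S0 reads c2=3 → after 1×micro: -3; S1 reads c2=3 → after 2×micro: 0; S2 reads c1=0 → after 3×micro: 0 ⇒ (c0=-3, c1=0, c2=0)
[Jacobi] macro 9: S0 reads c2=0 → after 1×micro: 0; S1 reads c2=0 → after 2×micro: 0; S2 reads c1=0 → after 3×micro: 3 ⇒ (c0=0, c1=0, c2=3)
[Jacobi] macro 10: S0 reads c2=3 → after 1×micro: -3; S1 reads c2=3 → after 2×micro: 0; S2 reads c1=0 → after 3×micro: 0 ⇒ (c0=-3, c1=0, c2=0)
[Gauss-Seidel] macro 1: S0 reads c2=4 → after 1×micro: -4; S1 reads c2=4 → after 2×micro: 1; S2 reads c1=1 → after 3×micro: 0 ⇒ (c0=-4, c1=1, c2=0)
[Gauss-Seidel] macro 2: S0 reads c2=0 → after 1×micro: 0; S1 reads c2=0 → after 2×micro: 0; S2 reads c1=0 → after 3×micro: 3 ⇒ (c0=0, c1=0, c2=3)
[Gauss-Seidel] macro 3: S0 reads c2=3 → after 1×micro: -3; S1 reads c2=3 → after 2×micro: 0; S2 reads c1=0 → after 3×micro: 0 ⇒ (c0=-3, c1=0, c2=0)
[Gauss-Seidel] macro 4: S0 reads c2=0 → after 1×micro: 0; S1 reads c2=0 → after 2×micro: 0; S2 reads c1=0 → after 3×micro: 3 ⇒ (c0=0, c1=0, c2=3)
[Gauss-Seidel] macro 5: S0 reads c2=3 → after 1×micro: -3; S1 reads c2=3 → after 2×micro: 0; S2 reads c1=0 → after 3×micro: 0 ⇒ (c0=-3, c1=0, c2=0)
[Gauss-Seidel] macro 6: S0 reads c2=0 → after 1×micro: 0; S1 reads c2=0 → after 2×micro: 0; S2 reads c1=0 → after 3×micro: 3 ⇒ (c0=0, c1=0, c2=3)
[Gauss-Seidel] macro 7: S0 reads c2=3 → after 1×micro: -3; S1 reads c2=3 → after 2×micro: 0; S2 reads c1=0 → after 3×micro: 0 ⇒ (c0=-3, c1=0, c2=0)
[Gauss-Seidel] macro 8: S0 reads c2=0 → after 1×micro: 0; S1 reads c2=0 → after 2×micro: 0; S2 reads c1=0 → after 3×micro: 3 ⇒ (c0=0, c1=0, c2=3)
[Gauss-Seidel] macro 9: S0 reads c2=3 → after 1×micro: -3; S1 reads c2=3 → after 2×micro: 0; S2 reads c1=0 → after 3×micro: 0 ⇒ (c0=-3, c1=0, c2=0)
[Gauss-Seidel] macro 10: S0 reads c2=0 → after 1×micro: 0; S1 reads c2=0 → after 2×micro: 0; S2 reads c1=0 → after 3×micro: 3 ⇒ (c0=0, c1=0, c2=3)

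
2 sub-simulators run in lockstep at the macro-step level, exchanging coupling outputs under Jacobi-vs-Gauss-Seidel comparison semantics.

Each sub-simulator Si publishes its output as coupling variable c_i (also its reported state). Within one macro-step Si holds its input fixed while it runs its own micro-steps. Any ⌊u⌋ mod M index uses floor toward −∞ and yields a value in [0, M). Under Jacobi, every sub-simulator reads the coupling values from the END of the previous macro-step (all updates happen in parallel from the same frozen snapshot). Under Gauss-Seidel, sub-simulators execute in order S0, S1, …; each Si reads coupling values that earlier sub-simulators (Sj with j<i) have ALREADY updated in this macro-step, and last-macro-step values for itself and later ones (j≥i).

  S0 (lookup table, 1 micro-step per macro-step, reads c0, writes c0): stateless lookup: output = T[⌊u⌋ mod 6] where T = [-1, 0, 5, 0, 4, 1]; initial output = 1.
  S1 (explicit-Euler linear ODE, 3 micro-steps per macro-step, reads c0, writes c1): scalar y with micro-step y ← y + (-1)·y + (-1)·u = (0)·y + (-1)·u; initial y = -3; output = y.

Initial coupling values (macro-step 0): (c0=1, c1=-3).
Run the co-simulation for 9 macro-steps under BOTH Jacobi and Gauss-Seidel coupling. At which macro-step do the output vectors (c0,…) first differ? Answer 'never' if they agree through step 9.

[Jacobi] macro 1: S0 reads c0=1 → after 1×micro: 0; S1 reads c0=1 → after 3×micro: -1 ⇒ (c0=0, c1=-1)
[Jacobi] macro 2: S0 reads c0=0 → after 1×micro: -1; S1 reads c0=0 → after 3×micro: 0 ⇒ (c0=-1, c1=0)
[Jacobi] macro 3: S0 reads c0=-1 → after 1×micro: 1; S1 reads c0=-1 → after 3×micro: 1 ⇒ (c0=1, c1=1)
[Jacobi] macro 4: S0 reads c0=1 → after 1×micro: 0; S1 reads c0=1 → after 3×micro: -1 ⇒ (c0=0, c1=-1)
[Jacobi] macro 5: S0 reads c0=0 → after 1×micro: -1; S1 reads c0=0 → after 3×micro: 0 ⇒ (c0=-1, c1=0)
[Jacobi] macro 6: S0 reads c0=-1 → after 1×micro: 1; S1 reads c0=-1 → after 3×micro: 1 ⇒ (c0=1, c1=1)
[Jacobi] macro 7: S0 reads c0=1 → after 1×micro: 0; S1 reads c0=1 → after 3×micro: -1 ⇒ (c0=0, c1=-1)
[Jacobi] macro 8: S0 reads c0=0 → after 1×micro: -1; S1 reads c0=0 → after 3×micro: 0 ⇒ (c0=-1, c1=0)
[Jacobi] macro 9: S0 reads c0=-1 → after 1×micro: 1; S1 reads c0=-1 → after 3×micro: 1 ⇒ (c0=1, c1=1)
[Gauss-Seidel] macro 1: S0 reads c0=1 → after 1×micro: 0; S1 reads c0=0 → after 3×micro: 0 ⇒ (c0=0, c1=0)
[Gauss-Seidel] macro 2: S0 reads c0=0 → after 1×micro: -1; S1 reads c0=-1 → after 3×micro: 1 ⇒ (c0=-1, c1=1)
[Gauss-Seidel] macro 3: S0 reads c0=-1 → after 1×micro: 1; S1 reads c0=1 → after 3×micro: -1 ⇒ (c0=1, c1=-1)
[Gauss-Seidel] macro 4: S0 reads c0=1 → after 1×micro: 0; S1 reads c0=0 → after 3×micro: 0 ⇒ (c0=0, c1=0)
[Gauss-Seidel] macro 5: S0 reads c0=0 → after 1×micro: -1; S1 reads c0=-1 → after 3×micro: 1 ⇒ (c0=-1, c1=1)
[Gauss-Seidel] macro 6: S0 reads c0=-1 → after 1×micro: 1; S1 reads c0=1 → after 3×micro: -1 ⇒ (c0=1, c1=-1)
[Gauss-Seidel] macro 7: S0 reads c0=1 → after 1×micro: 0; S1 reads c0=0 → after 3×micro: 0 ⇒ (c0=0, c1=0)
[Gauss-Seidel] macro 8: S0 reads c0=0 → after 1×micro: -1; S1 reads c0=-1 → after 3×micro: 1 ⇒ (c0=-1, c1=1)
[Gauss-Seidel] macro 9: S0 reads c0=-1 → after 1×micro: 1; S1 reads c0=1 → after 3×micro: -1 ⇒ (c0=1, c1=-1)

first divergence at macro-step: 1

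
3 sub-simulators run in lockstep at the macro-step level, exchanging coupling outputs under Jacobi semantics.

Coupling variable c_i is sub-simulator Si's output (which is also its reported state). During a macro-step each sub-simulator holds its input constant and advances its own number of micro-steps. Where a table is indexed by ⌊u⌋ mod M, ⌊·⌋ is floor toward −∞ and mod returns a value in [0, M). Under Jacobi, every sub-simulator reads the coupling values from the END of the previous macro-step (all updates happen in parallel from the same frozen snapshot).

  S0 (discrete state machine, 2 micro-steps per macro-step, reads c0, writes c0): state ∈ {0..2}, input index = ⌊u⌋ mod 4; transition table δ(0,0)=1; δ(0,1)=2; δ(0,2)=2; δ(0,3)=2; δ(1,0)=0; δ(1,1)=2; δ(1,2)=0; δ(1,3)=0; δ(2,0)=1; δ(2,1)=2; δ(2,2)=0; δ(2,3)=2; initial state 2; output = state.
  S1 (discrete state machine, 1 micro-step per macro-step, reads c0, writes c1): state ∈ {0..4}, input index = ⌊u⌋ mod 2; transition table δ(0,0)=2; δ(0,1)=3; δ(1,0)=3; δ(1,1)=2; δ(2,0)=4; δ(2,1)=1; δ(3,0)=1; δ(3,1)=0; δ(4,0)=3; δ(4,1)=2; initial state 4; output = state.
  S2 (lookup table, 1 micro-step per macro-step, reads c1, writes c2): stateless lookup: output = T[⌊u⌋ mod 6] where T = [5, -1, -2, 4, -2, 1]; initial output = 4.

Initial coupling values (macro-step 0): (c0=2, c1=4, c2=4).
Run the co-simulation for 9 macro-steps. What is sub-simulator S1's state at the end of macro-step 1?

S1 state at macro-step 1 = 3

macro 1: S0 reads c0=2 → after 2×micro: 2; S1 reads c0=2 → after 1×micro: 3; S2 reads c1=4 → after 1×micro: -2 ⇒ (c0=2, c1=3, c2=-2)
macro 2: S0 reads c0=2 → after 2×micro: 2; S1 reads c0=2 → after 1×micro: 1; S2 reads c1=3 → after 1×micro: 4 ⇒ (c0=2, c1=1, c2=4)
macro 3: S0 reads c0=2 → after 2×micro: 2; S1 reads c0=2 → after 1×micro: 3; S2 reads c1=1 → after 1×micro: -1 ⇒ (c0=2, c1=3, c2=-1)
macro 4: S0 reads c0=2 → after 2×micro: 2; S1 reads c0=2 → after 1×micro: 1; S2 reads c1=3 → after 1×micro: 4 ⇒ (c0=2, c1=1, c2=4)
macro 5: S0 reads c0=2 → after 2×micro: 2; S1 reads c0=2 → after 1×micro: 3; S2 reads c1=1 → after 1×micro: -1 ⇒ (c0=2, c1=3, c2=-1)
macro 6: S0 reads c0=2 → after 2×micro: 2; S1 reads c0=2 → after 1×micro: 1; S2 reads c1=3 → after 1×micro: 4 ⇒ (c0=2, c1=1, c2=4)
macro 7: S0 reads c0=2 → after 2×micro: 2; S1 reads c0=2 → after 1×micro: 3; S2 reads c1=1 → after 1×micro: -1 ⇒ (c0=2, c1=3, c2=-1)
macro 8: S0 reads c0=2 → after 2×micro: 2; S1 reads c0=2 → after 1×micro: 1; S2 reads c1=3 → after 1×micro: 4 ⇒ (c0=2, c1=1, c2=4)
macro 9: S0 reads c0=2 → after 2×micro: 2; S1 reads c0=2 → after 1×micro: 3; S2 reads c1=1 → after 1×micro: -1 ⇒ (c0=2, c1=3, c2=-1)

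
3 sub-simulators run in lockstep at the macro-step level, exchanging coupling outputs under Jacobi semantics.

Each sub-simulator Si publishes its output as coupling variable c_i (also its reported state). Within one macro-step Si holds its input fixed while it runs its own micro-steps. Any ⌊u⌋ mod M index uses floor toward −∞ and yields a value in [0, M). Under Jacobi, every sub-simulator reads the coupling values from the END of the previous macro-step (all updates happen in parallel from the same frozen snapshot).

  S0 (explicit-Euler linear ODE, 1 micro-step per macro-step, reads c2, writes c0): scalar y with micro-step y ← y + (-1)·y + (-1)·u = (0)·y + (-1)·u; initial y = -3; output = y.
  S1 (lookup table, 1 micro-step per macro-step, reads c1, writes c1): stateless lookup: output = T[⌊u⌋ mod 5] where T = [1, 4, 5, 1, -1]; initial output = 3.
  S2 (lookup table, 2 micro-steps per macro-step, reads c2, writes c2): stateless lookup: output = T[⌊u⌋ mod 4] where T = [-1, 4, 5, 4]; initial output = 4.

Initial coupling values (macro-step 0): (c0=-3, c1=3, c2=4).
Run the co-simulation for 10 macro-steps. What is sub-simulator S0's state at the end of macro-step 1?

S0 state at macro-step 1 = -4

macro 1: S0 reads c2=4 → after 1×micro: -4; S1 reads c1=3 → after 1×micro: 1; S2 reads c2=4 → after 2×micro: -1 ⇒ (c0=-4, c1=1, c2=-1)
macro 2: S0 reads c2=-1 → after 1×micro: 1; S1 reads c1=1 → after 1×micro: 4; S2 reads c2=-1 → after 2×micro: 4 ⇒ (c0=1, c1=4, c2=4)
macro 3: S0 reads c2=4 → after 1×micro: -4; S1 reads c1=4 → after 1×micro: -1; S2 reads c2=4 → after 2×micro: -1 ⇒ (c0=-4, c1=-1, c2=-1)
macro 4: S0 reads c2=-1 → after 1×micro: 1; S1 reads c1=-1 → after 1×micro: -1; S2 reads c2=-1 → after 2×micro: 4 ⇒ (c0=1, c1=-1, c2=4)
macro 5: S0 reads c2=4 → after 1×micro: -4; S1 reads c1=-1 → after 1×micro: -1; S2 reads c2=4 → after 2×micro: -1 ⇒ (c0=-4, c1=-1, c2=-1)
macro 6: S0 reads c2=-1 → after 1×micro: 1; S1 reads c1=-1 → after 1×micro: -1; S2 reads c2=-1 → after 2×micro: 4 ⇒ (c0=1, c1=-1, c2=4)
macro 7: S0 reads c2=4 → after 1×micro: -4; S1 reads c1=-1 → after 1×micro: -1; S2 reads c2=4 → after 2×micro: -1 ⇒ (c0=-4, c1=-1, c2=-1)
macro 8: S0 reads c2=-1 → after 1×micro: 1; S1 reads c1=-1 → after 1×micro: -1; S2 reads c2=-1 → after 2×micro: 4 ⇒ (c0=1, c1=-1, c2=4)
macro 9: S0 reads c2=4 → after 1×micro: -4; S1 reads c1=-1 → after 1×micro: -1; S2 reads c2=4 → after 2×micro: -1 ⇒ (c0=-4, c1=-1, c2=-1)
macro 10: S0 reads c2=-1 → after 1×micro: 1; S1 reads c1=-1 → after 1×micro: -1; S2 reads c2=-1 → after 2×micro: 4 ⇒ (c0=1, c1=-1, c2=4)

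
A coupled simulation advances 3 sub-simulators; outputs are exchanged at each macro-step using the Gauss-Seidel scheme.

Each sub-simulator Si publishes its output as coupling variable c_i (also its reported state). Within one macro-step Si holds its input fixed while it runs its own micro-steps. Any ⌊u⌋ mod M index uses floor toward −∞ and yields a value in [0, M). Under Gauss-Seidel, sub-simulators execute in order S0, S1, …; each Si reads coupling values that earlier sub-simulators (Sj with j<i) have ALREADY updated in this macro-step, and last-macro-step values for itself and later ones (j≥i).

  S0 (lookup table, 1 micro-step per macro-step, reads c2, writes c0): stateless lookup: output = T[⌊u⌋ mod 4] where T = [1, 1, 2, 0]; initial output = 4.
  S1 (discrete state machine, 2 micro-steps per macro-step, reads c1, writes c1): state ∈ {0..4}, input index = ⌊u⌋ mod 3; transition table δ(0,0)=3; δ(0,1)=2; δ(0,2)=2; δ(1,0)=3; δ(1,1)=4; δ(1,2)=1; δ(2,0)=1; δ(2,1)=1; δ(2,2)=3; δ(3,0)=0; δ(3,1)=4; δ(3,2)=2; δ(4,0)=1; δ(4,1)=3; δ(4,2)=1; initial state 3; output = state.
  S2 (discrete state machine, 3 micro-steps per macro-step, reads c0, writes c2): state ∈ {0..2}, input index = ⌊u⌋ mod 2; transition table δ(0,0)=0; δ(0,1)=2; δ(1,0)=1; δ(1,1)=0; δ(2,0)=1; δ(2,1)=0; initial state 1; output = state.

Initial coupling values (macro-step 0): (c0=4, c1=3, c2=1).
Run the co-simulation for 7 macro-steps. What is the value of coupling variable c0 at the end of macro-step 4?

c0 at macro-step 4 = 1

macro 1: S0 reads c2=1 → after 1×micro: 1; S1 reads c1=3 → after 2×micro: 3; S2 reads c0=1 → after 3×micro: 0 ⇒ (c0=1, c1=3, c2=0)
macro 2: S0 reads c2=0 → after 1×micro: 1; S1 reads c1=3 → after 2×micro: 3; S2 reads c0=1 → after 3×micro: 2 ⇒ (c0=1, c1=3, c2=2)
macro 3: S0 reads c2=2 → after 1×micro: 2; S1 reads c1=3 → after 2×micro: 3; S2 reads c0=2 → after 3×micro: 1 ⇒ (c0=2, c1=3, c2=1)
macro 4: S0 reads c2=1 → after 1×micro: 1; S1 reads c1=3 → after 2×micro: 3; S2 reads c0=1 → after 3×micro: 0 ⇒ (c0=1, c1=3, c2=0)
macro 5: S0 reads c2=0 → after 1×micro: 1; S1 reads c1=3 → after 2×micro: 3; S2 reads c0=1 → after 3×micro: 2 ⇒ (c0=1, c1=3, c2=2)
macro 6: S0 reads c2=2 → after 1×micro: 2; S1 reads c1=3 → after 2×micro: 3; S2 reads c0=2 → after 3×micro: 1 ⇒ (c0=2, c1=3, c2=1)
macro 7: S0 reads c2=1 → after 1×micro: 1; S1 reads c1=3 → after 2×micro: 3; S2 reads c0=1 → after 3×micro: 0 ⇒ (c0=1, c1=3, c2=0)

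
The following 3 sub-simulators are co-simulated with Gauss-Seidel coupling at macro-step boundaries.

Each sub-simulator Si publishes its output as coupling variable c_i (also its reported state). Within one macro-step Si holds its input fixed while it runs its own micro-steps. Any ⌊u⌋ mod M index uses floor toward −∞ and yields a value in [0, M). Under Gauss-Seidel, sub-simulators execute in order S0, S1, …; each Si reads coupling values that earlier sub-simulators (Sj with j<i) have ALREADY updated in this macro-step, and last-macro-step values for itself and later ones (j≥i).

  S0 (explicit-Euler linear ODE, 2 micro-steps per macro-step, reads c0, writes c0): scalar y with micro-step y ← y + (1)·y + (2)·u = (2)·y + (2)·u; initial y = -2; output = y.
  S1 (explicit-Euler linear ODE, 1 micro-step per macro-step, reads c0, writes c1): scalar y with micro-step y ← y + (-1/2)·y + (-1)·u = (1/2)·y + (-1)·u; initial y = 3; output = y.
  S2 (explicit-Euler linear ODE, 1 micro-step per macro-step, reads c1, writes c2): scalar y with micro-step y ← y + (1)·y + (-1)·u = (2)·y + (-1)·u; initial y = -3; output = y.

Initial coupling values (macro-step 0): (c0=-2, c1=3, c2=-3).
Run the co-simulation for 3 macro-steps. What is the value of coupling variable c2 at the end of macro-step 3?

c2 at macro-step 3 = -21095/8

macro 1: S0 reads c0=-2 → after 2×micro: -20; S1 reads c0=-20 → after 1×micro: 43/2; S2 reads c1=43/2 → after 1×micro: -55/2 ⇒ (c0=-20, c1=43/2, c2=-55/2)
macro 2: S0 reads c0=-20 → after 2×micro: -200; S1 reads c0=-200 → after 1×micro: 843/4; S2 reads c1=843/4 → after 1×micro: -1063/4 ⇒ (c0=-200, c1=843/4, c2=-1063/4)
macro 3: S0 reads c0=-200 → after 2×micro: -2000; S1 reads c0=-2000 → after 1×micro: 16843/8; S2 reads c1=16843/8 → after 1×micro: -21095/8 ⇒ (c0=-2000, c1=16843/8, c2=-21095/8)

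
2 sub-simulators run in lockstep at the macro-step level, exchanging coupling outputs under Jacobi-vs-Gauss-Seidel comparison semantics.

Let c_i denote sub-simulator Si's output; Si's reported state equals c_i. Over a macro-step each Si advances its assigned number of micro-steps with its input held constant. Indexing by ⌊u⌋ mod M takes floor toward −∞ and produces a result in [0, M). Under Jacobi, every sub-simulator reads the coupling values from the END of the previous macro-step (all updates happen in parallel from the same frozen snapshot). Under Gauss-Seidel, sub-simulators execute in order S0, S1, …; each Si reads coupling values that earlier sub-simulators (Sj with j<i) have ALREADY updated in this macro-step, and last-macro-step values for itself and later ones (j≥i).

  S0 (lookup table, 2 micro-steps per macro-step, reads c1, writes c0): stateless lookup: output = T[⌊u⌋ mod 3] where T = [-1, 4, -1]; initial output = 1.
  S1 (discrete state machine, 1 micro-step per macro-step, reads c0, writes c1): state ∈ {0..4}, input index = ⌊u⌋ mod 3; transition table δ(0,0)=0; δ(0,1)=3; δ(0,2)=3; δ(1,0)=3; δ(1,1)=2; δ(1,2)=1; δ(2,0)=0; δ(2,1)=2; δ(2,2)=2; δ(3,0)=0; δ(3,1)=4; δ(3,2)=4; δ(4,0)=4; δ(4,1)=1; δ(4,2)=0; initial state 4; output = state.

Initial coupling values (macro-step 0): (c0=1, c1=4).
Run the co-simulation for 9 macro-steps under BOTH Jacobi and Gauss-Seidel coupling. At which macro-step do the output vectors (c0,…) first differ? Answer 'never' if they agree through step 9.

first divergence at macro-step: never

[Jacobi] macro 1: S0 reads c1=4 → after 2×micro: 4; S1 reads c0=1 → after 1×micro: 1 ⇒ (c0=4, c1=1)
[Jacobi] macro 2: S0 reads c1=1 → after 2×micro: 4; S1 reads c0=4 → after 1×micro: 2 ⇒ (c0=4, c1=2)
[Jacobi] macro 3: S0 reads c1=2 → after 2×micro: -1; S1 reads c0=4 → after 1×micro: 2 ⇒ (c0=-1, c1=2)
[Jacobi] macro 4: S0 reads c1=2 → after 2×micro: -1; S1 reads c0=-1 → after 1×micro: 2 ⇒ (c0=-1, c1=2)
[Jacobi] macro 5: S0 reads c1=2 → after 2×micro: -1; S1 reads c0=-1 → after 1×micro: 2 ⇒ (c0=-1, c1=2)
[Jacobi] macro 6: S0 reads c1=2 → after 2×micro: -1; S1 reads c0=-1 → after 1×micro: 2 ⇒ (c0=-1, c1=2)
[Jacobi] macro 7: S0 reads c1=2 → after 2×micro: -1; S1 reads c0=-1 → after 1×micro: 2 ⇒ (c0=-1, c1=2)
[Jacobi] macro 8: S0 reads c1=2 → after 2×micro: -1; S1 reads c0=-1 → after 1×micro: 2 ⇒ (c0=-1, c1=2)
[Jacobi] macro 9: S0 reads c1=2 → after 2×micro: -1; S1 reads c0=-1 → after 1×micro: 2 ⇒ (c0=-1, c1=2)
[Gauss-Seidel] macro 1: S0 reads c1=4 → after 2×micro: 4; S1 reads c0=4 → after 1×micro: 1 ⇒ (c0=4, c1=1)
[Gauss-Seidel] macro 2: S0 reads c1=1 → after 2×micro: 4; S1 reads c0=4 → after 1×micro: 2 ⇒ (c0=4, c1=2)
[Gauss-Seidel] macro 3: S0 reads c1=2 → after 2×micro: -1; S1 reads c0=-1 → after 1×micro: 2 ⇒ (c0=-1, c1=2)
[Gauss-Seidel] macro 4: S0 reads c1=2 → after 2×micro: -1; S1 reads c0=-1 → after 1×micro: 2 ⇒ (c0=-1, c1=2)
[Gauss-Seidel] macro 5: S0 reads c1=2 → after 2×micro: -1; S1 reads c0=-1 → after 1×micro: 2 ⇒ (c0=-1, c1=2)
[Gauss-Seidel] macro 6: S0 reads c1=2 → after 2×micro: -1; S1 reads c0=-1 → after 1×micro: 2 ⇒ (c0=-1, c1=2)
[Gauss-Seidel] macro 7: S0 reads c1=2 → after 2×micro: -1; S1 reads c0=-1 → after 1×micro: 2 ⇒ (c0=-1, c1=2)
[Gauss-Seidel] macro 8: S0 reads c1=2 → after 2×micro: -1; S1 reads c0=-1 → after 1×micro: 2 ⇒ (c0=-1, c1=2)
[Gauss-Seidel] macro 9: S0 reads c1=2 → after 2×micro: -1; S1 reads c0=-1 → after 1×micro: 2 ⇒ (c0=-1, c1=2)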